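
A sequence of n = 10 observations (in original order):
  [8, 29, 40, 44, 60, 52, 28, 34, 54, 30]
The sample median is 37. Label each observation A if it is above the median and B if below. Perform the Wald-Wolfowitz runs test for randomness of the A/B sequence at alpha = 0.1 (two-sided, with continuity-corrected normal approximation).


Step 1: Compute median = 37; label A = above, B = below.
Labels in order: BBAAAABBAB  (n_A = 5, n_B = 5)
Step 2: Count runs R = 5.
Step 3: Under H0 (random ordering), E[R] = 2*n_A*n_B/(n_A+n_B) + 1 = 2*5*5/10 + 1 = 6.0000.
        Var[R] = 2*n_A*n_B*(2*n_A*n_B - n_A - n_B) / ((n_A+n_B)^2 * (n_A+n_B-1)) = 2000/900 = 2.2222.
        SD[R] = 1.4907.
Step 4: Continuity-corrected z = (R + 0.5 - E[R]) / SD[R] = (5 + 0.5 - 6.0000) / 1.4907 = -0.3354.
Step 5: Two-sided p-value via normal approximation = 2*(1 - Phi(|z|)) = 0.737316.
Step 6: alpha = 0.1. fail to reject H0.

R = 5, z = -0.3354, p = 0.737316, fail to reject H0.


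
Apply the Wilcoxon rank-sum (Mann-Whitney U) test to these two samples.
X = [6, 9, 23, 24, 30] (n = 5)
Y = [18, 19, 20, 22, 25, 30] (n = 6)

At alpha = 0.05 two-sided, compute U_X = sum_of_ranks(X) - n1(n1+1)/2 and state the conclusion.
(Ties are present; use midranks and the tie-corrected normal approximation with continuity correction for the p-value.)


Step 1: Combine and sort all 11 observations; assign midranks.
sorted (value, group): (6,X), (9,X), (18,Y), (19,Y), (20,Y), (22,Y), (23,X), (24,X), (25,Y), (30,X), (30,Y)
ranks: 6->1, 9->2, 18->3, 19->4, 20->5, 22->6, 23->7, 24->8, 25->9, 30->10.5, 30->10.5
Step 2: Rank sum for X: R1 = 1 + 2 + 7 + 8 + 10.5 = 28.5.
Step 3: U_X = R1 - n1(n1+1)/2 = 28.5 - 5*6/2 = 28.5 - 15 = 13.5.
       U_Y = n1*n2 - U_X = 30 - 13.5 = 16.5.
Step 4: Ties are present, so use the tie-corrected normal approximation (with continuity correction) for the p-value.
Step 5: p-value = 0.854805; compare to alpha = 0.05. fail to reject H0.

U_X = 13.5, p = 0.854805, fail to reject H0 at alpha = 0.05.


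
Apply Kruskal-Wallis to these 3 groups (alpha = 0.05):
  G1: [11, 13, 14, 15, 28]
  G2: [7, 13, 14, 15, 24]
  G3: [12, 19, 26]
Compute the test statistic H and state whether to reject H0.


Step 1: Combine all N = 13 observations and assign midranks.
sorted (value, group, rank): (7,G2,1), (11,G1,2), (12,G3,3), (13,G1,4.5), (13,G2,4.5), (14,G1,6.5), (14,G2,6.5), (15,G1,8.5), (15,G2,8.5), (19,G3,10), (24,G2,11), (26,G3,12), (28,G1,13)
Step 2: Sum ranks within each group.
R_1 = 34.5 (n_1 = 5)
R_2 = 31.5 (n_2 = 5)
R_3 = 25 (n_3 = 3)
Step 3: H = 12/(N(N+1)) * sum(R_i^2/n_i) - 3(N+1)
     = 12/(13*14) * (34.5^2/5 + 31.5^2/5 + 25^2/3) - 3*14
     = 0.065934 * 644.833 - 42
     = 0.516484.
Step 4: Ties present; correction factor C = 1 - 18/(13^3 - 13) = 0.991758. Corrected H = 0.516484 / 0.991758 = 0.520776.
Step 5: Under H0, H ~ chi^2(2); p-value = 0.770753.
Step 6: alpha = 0.05. fail to reject H0.

H = 0.5208, df = 2, p = 0.770753, fail to reject H0.


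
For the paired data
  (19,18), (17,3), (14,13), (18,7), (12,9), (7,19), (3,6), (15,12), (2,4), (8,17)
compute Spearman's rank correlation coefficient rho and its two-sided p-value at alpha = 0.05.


Step 1: Rank x and y separately (midranks; no ties here).
rank(x): 19->10, 17->8, 14->6, 18->9, 12->5, 7->3, 3->2, 15->7, 2->1, 8->4
rank(y): 18->9, 3->1, 13->7, 7->4, 9->5, 19->10, 6->3, 12->6, 4->2, 17->8
Step 2: d_i = R_x(i) - R_y(i); compute d_i^2.
  (10-9)^2=1, (8-1)^2=49, (6-7)^2=1, (9-4)^2=25, (5-5)^2=0, (3-10)^2=49, (2-3)^2=1, (7-6)^2=1, (1-2)^2=1, (4-8)^2=16
sum(d^2) = 144.
Step 3: rho = 1 - 6*144 / (10*(10^2 - 1)) = 1 - 864/990 = 0.127273.
Step 4: Under H0, t = rho * sqrt((n-2)/(1-rho^2)) = 0.3629 ~ t(8).
Step 5: Two-sided p-value from the t-distribution with 8 df = 0.726057.
Step 6: alpha = 0.05. fail to reject H0.

rho = 0.1273, p = 0.726057, fail to reject H0 at alpha = 0.05.


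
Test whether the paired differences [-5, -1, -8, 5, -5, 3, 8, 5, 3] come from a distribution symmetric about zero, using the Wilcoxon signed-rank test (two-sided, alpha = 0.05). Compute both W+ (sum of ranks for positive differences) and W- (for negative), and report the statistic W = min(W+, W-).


Step 1: Drop any zero differences (none here) and take |d_i|.
|d| = [5, 1, 8, 5, 5, 3, 8, 5, 3]
Step 2: Midrank |d_i| (ties get averaged ranks).
ranks: |5|->5.5, |1|->1, |8|->8.5, |5|->5.5, |5|->5.5, |3|->2.5, |8|->8.5, |5|->5.5, |3|->2.5
Step 3: Attach original signs; sum ranks with positive sign and with negative sign.
W+ = 5.5 + 2.5 + 8.5 + 5.5 + 2.5 = 24.5
W- = 5.5 + 1 + 8.5 + 5.5 = 20.5
(Check: W+ + W- = 45 should equal n(n+1)/2 = 45.)
Step 4: Test statistic W = min(W+, W-) = 20.5.
Step 5: Ties in |d|, so use the tie-corrected normal approximation.
        E[W] = n(n+1)/4 = 9*10/4 = 22.5.
        Tie groups: |d|=3 (t=2), |d|=5 (t=4), |d|=8 (t=2); sum(t^3 - t) = 72.
        Var[W] = n(n+1)(2n+1)/24 - sum(t^3-t)/48 = 1710/24 - 72/48 = 69.75.
        z = (W - E[W]) / sqrt(Var[W]) = (20.5 - 22.5) / 8.3516 = -0.2395.
        Two-sided p = 2*Phi(z) = 0.810738.
Step 6: alpha = 0.05. fail to reject H0.

W+ = 24.5, W- = 20.5, W = min = 20.5, p = 0.810738, fail to reject H0.


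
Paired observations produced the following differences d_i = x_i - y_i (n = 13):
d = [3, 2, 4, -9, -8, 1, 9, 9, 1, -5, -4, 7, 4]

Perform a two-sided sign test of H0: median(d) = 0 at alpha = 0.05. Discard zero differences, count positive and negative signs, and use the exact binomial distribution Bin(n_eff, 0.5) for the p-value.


Step 1: Discard zero differences. Original n = 13; n_eff = number of nonzero differences = 13.
Nonzero differences (with sign): +3, +2, +4, -9, -8, +1, +9, +9, +1, -5, -4, +7, +4
Step 2: Count signs: positive = 9, negative = 4.
Step 3: Under H0: P(positive) = 0.5, so the number of positives S ~ Bin(13, 0.5).
Step 4: Two-sided exact p-value = sum of Bin(13,0.5) probabilities at or below the observed probability = 0.266846.
Step 5: alpha = 0.05. fail to reject H0.

n_eff = 13, pos = 9, neg = 4, p = 0.266846, fail to reject H0.


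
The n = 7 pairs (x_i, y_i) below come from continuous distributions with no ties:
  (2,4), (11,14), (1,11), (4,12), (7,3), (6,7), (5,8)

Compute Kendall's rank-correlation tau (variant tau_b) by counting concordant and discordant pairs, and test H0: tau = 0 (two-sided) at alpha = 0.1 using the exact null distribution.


Step 1: Enumerate the 21 unordered pairs (i,j) with i<j and classify each by sign(x_j-x_i) * sign(y_j-y_i).
  (1,2):dx=+9,dy=+10->C; (1,3):dx=-1,dy=+7->D; (1,4):dx=+2,dy=+8->C; (1,5):dx=+5,dy=-1->D
  (1,6):dx=+4,dy=+3->C; (1,7):dx=+3,dy=+4->C; (2,3):dx=-10,dy=-3->C; (2,4):dx=-7,dy=-2->C
  (2,5):dx=-4,dy=-11->C; (2,6):dx=-5,dy=-7->C; (2,7):dx=-6,dy=-6->C; (3,4):dx=+3,dy=+1->C
  (3,5):dx=+6,dy=-8->D; (3,6):dx=+5,dy=-4->D; (3,7):dx=+4,dy=-3->D; (4,5):dx=+3,dy=-9->D
  (4,6):dx=+2,dy=-5->D; (4,7):dx=+1,dy=-4->D; (5,6):dx=-1,dy=+4->D; (5,7):dx=-2,dy=+5->D
  (6,7):dx=-1,dy=+1->D
Step 2: C = 10, D = 11, total pairs = 21.
Step 3: tau = (C - D)/(n(n-1)/2) = (10 - 11)/21 = -0.047619.
Step 4: Exact two-sided p-value (enumerate n! = 5040 permutations of y under H0): p = 1.000000.
Step 5: alpha = 0.1. fail to reject H0.

tau_b = -0.0476 (C=10, D=11), p = 1.000000, fail to reject H0.


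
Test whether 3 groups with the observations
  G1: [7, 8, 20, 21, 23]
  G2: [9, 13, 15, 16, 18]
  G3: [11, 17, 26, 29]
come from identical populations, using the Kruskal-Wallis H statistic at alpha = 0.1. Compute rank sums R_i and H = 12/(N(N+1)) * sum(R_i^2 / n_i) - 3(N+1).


Step 1: Combine all N = 14 observations and assign midranks.
sorted (value, group, rank): (7,G1,1), (8,G1,2), (9,G2,3), (11,G3,4), (13,G2,5), (15,G2,6), (16,G2,7), (17,G3,8), (18,G2,9), (20,G1,10), (21,G1,11), (23,G1,12), (26,G3,13), (29,G3,14)
Step 2: Sum ranks within each group.
R_1 = 36 (n_1 = 5)
R_2 = 30 (n_2 = 5)
R_3 = 39 (n_3 = 4)
Step 3: H = 12/(N(N+1)) * sum(R_i^2/n_i) - 3(N+1)
     = 12/(14*15) * (36^2/5 + 30^2/5 + 39^2/4) - 3*15
     = 0.057143 * 819.45 - 45
     = 1.825714.
Step 4: No ties, so H is used without correction.
Step 5: Under H0, H ~ chi^2(2); p-value = 0.401376.
Step 6: alpha = 0.1. fail to reject H0.

H = 1.8257, df = 2, p = 0.401376, fail to reject H0.


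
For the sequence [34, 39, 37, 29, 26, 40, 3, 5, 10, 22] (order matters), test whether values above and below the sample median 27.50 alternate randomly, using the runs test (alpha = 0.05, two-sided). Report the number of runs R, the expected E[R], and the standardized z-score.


Step 1: Compute median = 27.50; label A = above, B = below.
Labels in order: AAAABABBBB  (n_A = 5, n_B = 5)
Step 2: Count runs R = 4.
Step 3: Under H0 (random ordering), E[R] = 2*n_A*n_B/(n_A+n_B) + 1 = 2*5*5/10 + 1 = 6.0000.
        Var[R] = 2*n_A*n_B*(2*n_A*n_B - n_A - n_B) / ((n_A+n_B)^2 * (n_A+n_B-1)) = 2000/900 = 2.2222.
        SD[R] = 1.4907.
Step 4: Continuity-corrected z = (R + 0.5 - E[R]) / SD[R] = (4 + 0.5 - 6.0000) / 1.4907 = -1.0062.
Step 5: Two-sided p-value via normal approximation = 2*(1 - Phi(|z|)) = 0.314305.
Step 6: alpha = 0.05. fail to reject H0.

R = 4, z = -1.0062, p = 0.314305, fail to reject H0.


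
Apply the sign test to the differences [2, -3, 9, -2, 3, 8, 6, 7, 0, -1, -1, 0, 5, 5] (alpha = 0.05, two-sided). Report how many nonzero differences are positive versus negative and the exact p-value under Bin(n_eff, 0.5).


Step 1: Discard zero differences. Original n = 14; n_eff = number of nonzero differences = 12.
Nonzero differences (with sign): +2, -3, +9, -2, +3, +8, +6, +7, -1, -1, +5, +5
Step 2: Count signs: positive = 8, negative = 4.
Step 3: Under H0: P(positive) = 0.5, so the number of positives S ~ Bin(12, 0.5).
Step 4: Two-sided exact p-value = sum of Bin(12,0.5) probabilities at or below the observed probability = 0.387695.
Step 5: alpha = 0.05. fail to reject H0.

n_eff = 12, pos = 8, neg = 4, p = 0.387695, fail to reject H0.


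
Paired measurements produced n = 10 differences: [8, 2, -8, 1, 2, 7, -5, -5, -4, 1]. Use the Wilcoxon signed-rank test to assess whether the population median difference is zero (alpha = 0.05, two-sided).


Step 1: Drop any zero differences (none here) and take |d_i|.
|d| = [8, 2, 8, 1, 2, 7, 5, 5, 4, 1]
Step 2: Midrank |d_i| (ties get averaged ranks).
ranks: |8|->9.5, |2|->3.5, |8|->9.5, |1|->1.5, |2|->3.5, |7|->8, |5|->6.5, |5|->6.5, |4|->5, |1|->1.5
Step 3: Attach original signs; sum ranks with positive sign and with negative sign.
W+ = 9.5 + 3.5 + 1.5 + 3.5 + 8 + 1.5 = 27.5
W- = 9.5 + 6.5 + 6.5 + 5 = 27.5
(Check: W+ + W- = 55 should equal n(n+1)/2 = 55.)
Step 4: Test statistic W = min(W+, W-) = 27.5.
Step 5: Ties in |d|, so use the tie-corrected normal approximation.
        E[W] = n(n+1)/4 = 10*11/4 = 27.5.
        Tie groups: |d|=1 (t=2), |d|=2 (t=2), |d|=5 (t=2), |d|=8 (t=2); sum(t^3 - t) = 24.
        Var[W] = n(n+1)(2n+1)/24 - sum(t^3-t)/48 = 2310/24 - 24/48 = 95.75.
        z = (W - E[W]) / sqrt(Var[W]) = (27.5 - 27.5) / 9.7852 = 0.0000.
        Two-sided p = 2*Phi(z) = 1.000000.
Step 6: alpha = 0.05. fail to reject H0.

W+ = 27.5, W- = 27.5, W = min = 27.5, p = 1.000000, fail to reject H0.


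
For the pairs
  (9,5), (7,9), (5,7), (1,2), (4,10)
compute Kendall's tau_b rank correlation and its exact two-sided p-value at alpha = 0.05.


Step 1: Enumerate the 10 unordered pairs (i,j) with i<j and classify each by sign(x_j-x_i) * sign(y_j-y_i).
  (1,2):dx=-2,dy=+4->D; (1,3):dx=-4,dy=+2->D; (1,4):dx=-8,dy=-3->C; (1,5):dx=-5,dy=+5->D
  (2,3):dx=-2,dy=-2->C; (2,4):dx=-6,dy=-7->C; (2,5):dx=-3,dy=+1->D; (3,4):dx=-4,dy=-5->C
  (3,5):dx=-1,dy=+3->D; (4,5):dx=+3,dy=+8->C
Step 2: C = 5, D = 5, total pairs = 10.
Step 3: tau = (C - D)/(n(n-1)/2) = (5 - 5)/10 = 0.000000.
Step 4: Exact two-sided p-value (enumerate n! = 120 permutations of y under H0): p = 1.000000.
Step 5: alpha = 0.05. fail to reject H0.

tau_b = 0.0000 (C=5, D=5), p = 1.000000, fail to reject H0.


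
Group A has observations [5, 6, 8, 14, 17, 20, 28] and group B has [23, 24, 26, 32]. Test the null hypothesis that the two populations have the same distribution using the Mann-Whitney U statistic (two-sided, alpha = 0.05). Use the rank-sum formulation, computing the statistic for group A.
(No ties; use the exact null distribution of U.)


Step 1: Combine and sort all 11 observations; assign midranks.
sorted (value, group): (5,X), (6,X), (8,X), (14,X), (17,X), (20,X), (23,Y), (24,Y), (26,Y), (28,X), (32,Y)
ranks: 5->1, 6->2, 8->3, 14->4, 17->5, 20->6, 23->7, 24->8, 26->9, 28->10, 32->11
Step 2: Rank sum for X: R1 = 1 + 2 + 3 + 4 + 5 + 6 + 10 = 31.
Step 3: U_X = R1 - n1(n1+1)/2 = 31 - 7*8/2 = 31 - 28 = 3.
       U_Y = n1*n2 - U_X = 28 - 3 = 25.
Step 4: No ties, so the exact null distribution of U (based on enumerating the C(11,7) = 330 equally likely rank assignments) gives the two-sided p-value.
Step 5: p-value = 0.042424; compare to alpha = 0.05. reject H0.

U_X = 3, p = 0.042424, reject H0 at alpha = 0.05.


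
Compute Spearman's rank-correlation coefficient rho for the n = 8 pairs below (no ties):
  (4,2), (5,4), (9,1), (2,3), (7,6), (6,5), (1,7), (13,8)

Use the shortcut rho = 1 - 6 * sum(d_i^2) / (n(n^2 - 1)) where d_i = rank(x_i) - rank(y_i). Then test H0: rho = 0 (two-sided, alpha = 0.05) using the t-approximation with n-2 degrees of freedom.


Step 1: Rank x and y separately (midranks; no ties here).
rank(x): 4->3, 5->4, 9->7, 2->2, 7->6, 6->5, 1->1, 13->8
rank(y): 2->2, 4->4, 1->1, 3->3, 6->6, 5->5, 7->7, 8->8
Step 2: d_i = R_x(i) - R_y(i); compute d_i^2.
  (3-2)^2=1, (4-4)^2=0, (7-1)^2=36, (2-3)^2=1, (6-6)^2=0, (5-5)^2=0, (1-7)^2=36, (8-8)^2=0
sum(d^2) = 74.
Step 3: rho = 1 - 6*74 / (8*(8^2 - 1)) = 1 - 444/504 = 0.119048.
Step 4: Under H0, t = rho * sqrt((n-2)/(1-rho^2)) = 0.2937 ~ t(6).
Step 5: Two-sided p-value from the t-distribution with 6 df = 0.778886.
Step 6: alpha = 0.05. fail to reject H0.

rho = 0.1190, p = 0.778886, fail to reject H0 at alpha = 0.05.


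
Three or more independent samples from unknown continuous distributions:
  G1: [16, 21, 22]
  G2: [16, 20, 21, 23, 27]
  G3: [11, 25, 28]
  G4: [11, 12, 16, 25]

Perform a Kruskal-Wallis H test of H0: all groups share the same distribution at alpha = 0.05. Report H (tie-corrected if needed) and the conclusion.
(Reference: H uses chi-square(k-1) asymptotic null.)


Step 1: Combine all N = 15 observations and assign midranks.
sorted (value, group, rank): (11,G3,1.5), (11,G4,1.5), (12,G4,3), (16,G1,5), (16,G2,5), (16,G4,5), (20,G2,7), (21,G1,8.5), (21,G2,8.5), (22,G1,10), (23,G2,11), (25,G3,12.5), (25,G4,12.5), (27,G2,14), (28,G3,15)
Step 2: Sum ranks within each group.
R_1 = 23.5 (n_1 = 3)
R_2 = 45.5 (n_2 = 5)
R_3 = 29 (n_3 = 3)
R_4 = 22 (n_4 = 4)
Step 3: H = 12/(N(N+1)) * sum(R_i^2/n_i) - 3(N+1)
     = 12/(15*16) * (23.5^2/3 + 45.5^2/5 + 29^2/3 + 22^2/4) - 3*16
     = 0.050000 * 999.467 - 48
     = 1.973333.
Step 4: Ties present; correction factor C = 1 - 42/(15^3 - 15) = 0.987500. Corrected H = 1.973333 / 0.987500 = 1.998312.
Step 5: Under H0, H ~ chi^2(3); p-value = 0.572757.
Step 6: alpha = 0.05. fail to reject H0.

H = 1.9983, df = 3, p = 0.572757, fail to reject H0.


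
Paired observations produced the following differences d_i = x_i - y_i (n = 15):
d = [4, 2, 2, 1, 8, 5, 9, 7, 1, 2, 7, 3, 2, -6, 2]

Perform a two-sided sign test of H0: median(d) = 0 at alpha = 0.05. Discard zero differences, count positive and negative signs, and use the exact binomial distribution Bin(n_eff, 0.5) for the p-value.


Step 1: Discard zero differences. Original n = 15; n_eff = number of nonzero differences = 15.
Nonzero differences (with sign): +4, +2, +2, +1, +8, +5, +9, +7, +1, +2, +7, +3, +2, -6, +2
Step 2: Count signs: positive = 14, negative = 1.
Step 3: Under H0: P(positive) = 0.5, so the number of positives S ~ Bin(15, 0.5).
Step 4: Two-sided exact p-value = sum of Bin(15,0.5) probabilities at or below the observed probability = 0.000977.
Step 5: alpha = 0.05. reject H0.

n_eff = 15, pos = 14, neg = 1, p = 0.000977, reject H0.


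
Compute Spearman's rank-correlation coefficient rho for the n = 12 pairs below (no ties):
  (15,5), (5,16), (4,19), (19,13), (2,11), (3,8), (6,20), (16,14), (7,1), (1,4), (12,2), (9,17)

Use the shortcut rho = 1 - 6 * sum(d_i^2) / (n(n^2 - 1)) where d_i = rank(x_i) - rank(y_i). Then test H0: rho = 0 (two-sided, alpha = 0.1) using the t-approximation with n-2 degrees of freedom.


Step 1: Rank x and y separately (midranks; no ties here).
rank(x): 15->10, 5->5, 4->4, 19->12, 2->2, 3->3, 6->6, 16->11, 7->7, 1->1, 12->9, 9->8
rank(y): 5->4, 16->9, 19->11, 13->7, 11->6, 8->5, 20->12, 14->8, 1->1, 4->3, 2->2, 17->10
Step 2: d_i = R_x(i) - R_y(i); compute d_i^2.
  (10-4)^2=36, (5-9)^2=16, (4-11)^2=49, (12-7)^2=25, (2-6)^2=16, (3-5)^2=4, (6-12)^2=36, (11-8)^2=9, (7-1)^2=36, (1-3)^2=4, (9-2)^2=49, (8-10)^2=4
sum(d^2) = 284.
Step 3: rho = 1 - 6*284 / (12*(12^2 - 1)) = 1 - 1704/1716 = 0.006993.
Step 4: Under H0, t = rho * sqrt((n-2)/(1-rho^2)) = 0.0221 ~ t(10).
Step 5: Two-sided p-value from the t-distribution with 10 df = 0.982792.
Step 6: alpha = 0.1. fail to reject H0.

rho = 0.0070, p = 0.982792, fail to reject H0 at alpha = 0.1.


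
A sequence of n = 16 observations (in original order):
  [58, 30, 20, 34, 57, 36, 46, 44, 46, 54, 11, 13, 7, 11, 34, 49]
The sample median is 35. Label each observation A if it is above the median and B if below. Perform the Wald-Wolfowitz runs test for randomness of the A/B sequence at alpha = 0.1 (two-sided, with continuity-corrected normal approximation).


Step 1: Compute median = 35; label A = above, B = below.
Labels in order: ABBBAAAAAABBBBBA  (n_A = 8, n_B = 8)
Step 2: Count runs R = 5.
Step 3: Under H0 (random ordering), E[R] = 2*n_A*n_B/(n_A+n_B) + 1 = 2*8*8/16 + 1 = 9.0000.
        Var[R] = 2*n_A*n_B*(2*n_A*n_B - n_A - n_B) / ((n_A+n_B)^2 * (n_A+n_B-1)) = 14336/3840 = 3.7333.
        SD[R] = 1.9322.
Step 4: Continuity-corrected z = (R + 0.5 - E[R]) / SD[R] = (5 + 0.5 - 9.0000) / 1.9322 = -1.8114.
Step 5: Two-sided p-value via normal approximation = 2*(1 - Phi(|z|)) = 0.070076.
Step 6: alpha = 0.1. reject H0.

R = 5, z = -1.8114, p = 0.070076, reject H0.


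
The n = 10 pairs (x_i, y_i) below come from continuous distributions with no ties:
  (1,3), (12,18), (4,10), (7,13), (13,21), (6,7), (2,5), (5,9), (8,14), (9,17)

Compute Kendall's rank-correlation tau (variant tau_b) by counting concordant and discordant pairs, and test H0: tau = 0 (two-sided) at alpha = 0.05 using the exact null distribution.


Step 1: Enumerate the 45 unordered pairs (i,j) with i<j and classify each by sign(x_j-x_i) * sign(y_j-y_i).
  (1,2):dx=+11,dy=+15->C; (1,3):dx=+3,dy=+7->C; (1,4):dx=+6,dy=+10->C; (1,5):dx=+12,dy=+18->C
  (1,6):dx=+5,dy=+4->C; (1,7):dx=+1,dy=+2->C; (1,8):dx=+4,dy=+6->C; (1,9):dx=+7,dy=+11->C
  (1,10):dx=+8,dy=+14->C; (2,3):dx=-8,dy=-8->C; (2,4):dx=-5,dy=-5->C; (2,5):dx=+1,dy=+3->C
  (2,6):dx=-6,dy=-11->C; (2,7):dx=-10,dy=-13->C; (2,8):dx=-7,dy=-9->C; (2,9):dx=-4,dy=-4->C
  (2,10):dx=-3,dy=-1->C; (3,4):dx=+3,dy=+3->C; (3,5):dx=+9,dy=+11->C; (3,6):dx=+2,dy=-3->D
  (3,7):dx=-2,dy=-5->C; (3,8):dx=+1,dy=-1->D; (3,9):dx=+4,dy=+4->C; (3,10):dx=+5,dy=+7->C
  (4,5):dx=+6,dy=+8->C; (4,6):dx=-1,dy=-6->C; (4,7):dx=-5,dy=-8->C; (4,8):dx=-2,dy=-4->C
  (4,9):dx=+1,dy=+1->C; (4,10):dx=+2,dy=+4->C; (5,6):dx=-7,dy=-14->C; (5,7):dx=-11,dy=-16->C
  (5,8):dx=-8,dy=-12->C; (5,9):dx=-5,dy=-7->C; (5,10):dx=-4,dy=-4->C; (6,7):dx=-4,dy=-2->C
  (6,8):dx=-1,dy=+2->D; (6,9):dx=+2,dy=+7->C; (6,10):dx=+3,dy=+10->C; (7,8):dx=+3,dy=+4->C
  (7,9):dx=+6,dy=+9->C; (7,10):dx=+7,dy=+12->C; (8,9):dx=+3,dy=+5->C; (8,10):dx=+4,dy=+8->C
  (9,10):dx=+1,dy=+3->C
Step 2: C = 42, D = 3, total pairs = 45.
Step 3: tau = (C - D)/(n(n-1)/2) = (42 - 3)/45 = 0.866667.
Step 4: Exact two-sided p-value (enumerate n! = 3628800 permutations of y under H0): p = 0.000115.
Step 5: alpha = 0.05. reject H0.

tau_b = 0.8667 (C=42, D=3), p = 0.000115, reject H0.


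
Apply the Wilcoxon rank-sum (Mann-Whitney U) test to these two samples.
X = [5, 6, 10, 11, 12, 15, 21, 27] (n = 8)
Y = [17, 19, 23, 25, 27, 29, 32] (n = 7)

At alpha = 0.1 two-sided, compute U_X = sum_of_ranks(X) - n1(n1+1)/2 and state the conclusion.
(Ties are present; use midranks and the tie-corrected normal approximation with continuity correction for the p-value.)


Step 1: Combine and sort all 15 observations; assign midranks.
sorted (value, group): (5,X), (6,X), (10,X), (11,X), (12,X), (15,X), (17,Y), (19,Y), (21,X), (23,Y), (25,Y), (27,X), (27,Y), (29,Y), (32,Y)
ranks: 5->1, 6->2, 10->3, 11->4, 12->5, 15->6, 17->7, 19->8, 21->9, 23->10, 25->11, 27->12.5, 27->12.5, 29->14, 32->15
Step 2: Rank sum for X: R1 = 1 + 2 + 3 + 4 + 5 + 6 + 9 + 12.5 = 42.5.
Step 3: U_X = R1 - n1(n1+1)/2 = 42.5 - 8*9/2 = 42.5 - 36 = 6.5.
       U_Y = n1*n2 - U_X = 56 - 6.5 = 49.5.
Step 4: Ties are present, so use the tie-corrected normal approximation (with continuity correction) for the p-value.
Step 5: p-value = 0.014997; compare to alpha = 0.1. reject H0.

U_X = 6.5, p = 0.014997, reject H0 at alpha = 0.1.


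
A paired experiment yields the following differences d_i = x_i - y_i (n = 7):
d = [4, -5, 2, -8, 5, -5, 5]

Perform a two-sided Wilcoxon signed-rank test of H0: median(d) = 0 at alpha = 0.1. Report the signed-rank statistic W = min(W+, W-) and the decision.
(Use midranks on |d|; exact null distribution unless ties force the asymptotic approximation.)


Step 1: Drop any zero differences (none here) and take |d_i|.
|d| = [4, 5, 2, 8, 5, 5, 5]
Step 2: Midrank |d_i| (ties get averaged ranks).
ranks: |4|->2, |5|->4.5, |2|->1, |8|->7, |5|->4.5, |5|->4.5, |5|->4.5
Step 3: Attach original signs; sum ranks with positive sign and with negative sign.
W+ = 2 + 1 + 4.5 + 4.5 = 12
W- = 4.5 + 7 + 4.5 = 16
(Check: W+ + W- = 28 should equal n(n+1)/2 = 28.)
Step 4: Test statistic W = min(W+, W-) = 12.
Step 5: Ties in |d|, so use the tie-corrected normal approximation.
        E[W] = n(n+1)/4 = 7*8/4 = 14.
        Tie groups: |d|=5 (t=4); sum(t^3 - t) = 60.
        Var[W] = n(n+1)(2n+1)/24 - sum(t^3-t)/48 = 840/24 - 60/48 = 33.75.
        z = (W - E[W]) / sqrt(Var[W]) = (12 - 14) / 5.8095 = -0.3443.
        Two-sided p = 2*Phi(z) = 0.730647.
Step 6: alpha = 0.1. fail to reject H0.

W+ = 12, W- = 16, W = min = 12, p = 0.730647, fail to reject H0.


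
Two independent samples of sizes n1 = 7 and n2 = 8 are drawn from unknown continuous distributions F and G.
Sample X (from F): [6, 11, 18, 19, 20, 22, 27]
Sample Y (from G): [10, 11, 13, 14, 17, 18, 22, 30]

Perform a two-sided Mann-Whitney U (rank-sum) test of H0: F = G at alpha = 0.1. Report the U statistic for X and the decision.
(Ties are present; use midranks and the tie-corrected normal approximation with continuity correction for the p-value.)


Step 1: Combine and sort all 15 observations; assign midranks.
sorted (value, group): (6,X), (10,Y), (11,X), (11,Y), (13,Y), (14,Y), (17,Y), (18,X), (18,Y), (19,X), (20,X), (22,X), (22,Y), (27,X), (30,Y)
ranks: 6->1, 10->2, 11->3.5, 11->3.5, 13->5, 14->6, 17->7, 18->8.5, 18->8.5, 19->10, 20->11, 22->12.5, 22->12.5, 27->14, 30->15
Step 2: Rank sum for X: R1 = 1 + 3.5 + 8.5 + 10 + 11 + 12.5 + 14 = 60.5.
Step 3: U_X = R1 - n1(n1+1)/2 = 60.5 - 7*8/2 = 60.5 - 28 = 32.5.
       U_Y = n1*n2 - U_X = 56 - 32.5 = 23.5.
Step 4: Ties are present, so use the tie-corrected normal approximation (with continuity correction) for the p-value.
Step 5: p-value = 0.642537; compare to alpha = 0.1. fail to reject H0.

U_X = 32.5, p = 0.642537, fail to reject H0 at alpha = 0.1.


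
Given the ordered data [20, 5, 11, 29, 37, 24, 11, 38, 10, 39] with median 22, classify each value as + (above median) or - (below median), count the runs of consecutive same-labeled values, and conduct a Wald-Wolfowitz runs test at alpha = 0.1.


Step 1: Compute median = 22; label A = above, B = below.
Labels in order: BBBAAABABA  (n_A = 5, n_B = 5)
Step 2: Count runs R = 6.
Step 3: Under H0 (random ordering), E[R] = 2*n_A*n_B/(n_A+n_B) + 1 = 2*5*5/10 + 1 = 6.0000.
        Var[R] = 2*n_A*n_B*(2*n_A*n_B - n_A - n_B) / ((n_A+n_B)^2 * (n_A+n_B-1)) = 2000/900 = 2.2222.
        SD[R] = 1.4907.
Step 4: R = E[R], so z = 0 with no continuity correction.
Step 5: Two-sided p-value via normal approximation = 2*(1 - Phi(|z|)) = 1.000000.
Step 6: alpha = 0.1. fail to reject H0.

R = 6, z = 0.0000, p = 1.000000, fail to reject H0.


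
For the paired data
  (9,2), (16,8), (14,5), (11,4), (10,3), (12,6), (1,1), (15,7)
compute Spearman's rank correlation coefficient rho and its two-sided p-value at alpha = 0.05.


Step 1: Rank x and y separately (midranks; no ties here).
rank(x): 9->2, 16->8, 14->6, 11->4, 10->3, 12->5, 1->1, 15->7
rank(y): 2->2, 8->8, 5->5, 4->4, 3->3, 6->6, 1->1, 7->7
Step 2: d_i = R_x(i) - R_y(i); compute d_i^2.
  (2-2)^2=0, (8-8)^2=0, (6-5)^2=1, (4-4)^2=0, (3-3)^2=0, (5-6)^2=1, (1-1)^2=0, (7-7)^2=0
sum(d^2) = 2.
Step 3: rho = 1 - 6*2 / (8*(8^2 - 1)) = 1 - 12/504 = 0.976190.
Step 4: Under H0, t = rho * sqrt((n-2)/(1-rho^2)) = 11.0235 ~ t(6).
Step 5: Two-sided p-value from the t-distribution with 6 df = 0.000033.
Step 6: alpha = 0.05. reject H0.

rho = 0.9762, p = 0.000033, reject H0 at alpha = 0.05.


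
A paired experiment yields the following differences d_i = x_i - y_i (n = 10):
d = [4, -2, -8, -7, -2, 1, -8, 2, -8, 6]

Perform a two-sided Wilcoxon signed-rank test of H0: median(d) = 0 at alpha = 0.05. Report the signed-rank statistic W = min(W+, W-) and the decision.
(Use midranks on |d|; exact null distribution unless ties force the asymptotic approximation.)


Step 1: Drop any zero differences (none here) and take |d_i|.
|d| = [4, 2, 8, 7, 2, 1, 8, 2, 8, 6]
Step 2: Midrank |d_i| (ties get averaged ranks).
ranks: |4|->5, |2|->3, |8|->9, |7|->7, |2|->3, |1|->1, |8|->9, |2|->3, |8|->9, |6|->6
Step 3: Attach original signs; sum ranks with positive sign and with negative sign.
W+ = 5 + 1 + 3 + 6 = 15
W- = 3 + 9 + 7 + 3 + 9 + 9 = 40
(Check: W+ + W- = 55 should equal n(n+1)/2 = 55.)
Step 4: Test statistic W = min(W+, W-) = 15.
Step 5: Ties in |d|, so use the tie-corrected normal approximation.
        E[W] = n(n+1)/4 = 10*11/4 = 27.5.
        Tie groups: |d|=2 (t=3), |d|=8 (t=3); sum(t^3 - t) = 48.
        Var[W] = n(n+1)(2n+1)/24 - sum(t^3-t)/48 = 2310/24 - 48/48 = 95.25.
        z = (W - E[W]) / sqrt(Var[W]) = (15 - 27.5) / 9.7596 = -1.2808.
        Two-sided p = 2*Phi(z) = 0.200268.
Step 6: alpha = 0.05. fail to reject H0.

W+ = 15, W- = 40, W = min = 15, p = 0.200268, fail to reject H0.


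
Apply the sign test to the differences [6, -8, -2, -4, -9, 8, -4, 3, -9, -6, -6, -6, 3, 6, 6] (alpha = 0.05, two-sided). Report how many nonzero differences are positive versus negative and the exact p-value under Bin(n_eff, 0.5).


Step 1: Discard zero differences. Original n = 15; n_eff = number of nonzero differences = 15.
Nonzero differences (with sign): +6, -8, -2, -4, -9, +8, -4, +3, -9, -6, -6, -6, +3, +6, +6
Step 2: Count signs: positive = 6, negative = 9.
Step 3: Under H0: P(positive) = 0.5, so the number of positives S ~ Bin(15, 0.5).
Step 4: Two-sided exact p-value = sum of Bin(15,0.5) probabilities at or below the observed probability = 0.607239.
Step 5: alpha = 0.05. fail to reject H0.

n_eff = 15, pos = 6, neg = 9, p = 0.607239, fail to reject H0.


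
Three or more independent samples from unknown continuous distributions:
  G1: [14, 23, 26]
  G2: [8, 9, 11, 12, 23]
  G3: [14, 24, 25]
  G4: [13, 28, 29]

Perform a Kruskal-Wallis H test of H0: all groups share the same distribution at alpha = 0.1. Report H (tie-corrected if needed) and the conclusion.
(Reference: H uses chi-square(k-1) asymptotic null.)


Step 1: Combine all N = 14 observations and assign midranks.
sorted (value, group, rank): (8,G2,1), (9,G2,2), (11,G2,3), (12,G2,4), (13,G4,5), (14,G1,6.5), (14,G3,6.5), (23,G1,8.5), (23,G2,8.5), (24,G3,10), (25,G3,11), (26,G1,12), (28,G4,13), (29,G4,14)
Step 2: Sum ranks within each group.
R_1 = 27 (n_1 = 3)
R_2 = 18.5 (n_2 = 5)
R_3 = 27.5 (n_3 = 3)
R_4 = 32 (n_4 = 3)
Step 3: H = 12/(N(N+1)) * sum(R_i^2/n_i) - 3(N+1)
     = 12/(14*15) * (27^2/3 + 18.5^2/5 + 27.5^2/3 + 32^2/3) - 3*15
     = 0.057143 * 904.867 - 45
     = 6.706667.
Step 4: Ties present; correction factor C = 1 - 12/(14^3 - 14) = 0.995604. Corrected H = 6.706667 / 0.995604 = 6.736277.
Step 5: Under H0, H ~ chi^2(3); p-value = 0.080796.
Step 6: alpha = 0.1. reject H0.

H = 6.7363, df = 3, p = 0.080796, reject H0.


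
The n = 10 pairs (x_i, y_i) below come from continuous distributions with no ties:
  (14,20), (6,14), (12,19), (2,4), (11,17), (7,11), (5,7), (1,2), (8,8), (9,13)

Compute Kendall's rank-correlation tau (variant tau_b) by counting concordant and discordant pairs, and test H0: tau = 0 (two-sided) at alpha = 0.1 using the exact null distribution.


Step 1: Enumerate the 45 unordered pairs (i,j) with i<j and classify each by sign(x_j-x_i) * sign(y_j-y_i).
  (1,2):dx=-8,dy=-6->C; (1,3):dx=-2,dy=-1->C; (1,4):dx=-12,dy=-16->C; (1,5):dx=-3,dy=-3->C
  (1,6):dx=-7,dy=-9->C; (1,7):dx=-9,dy=-13->C; (1,8):dx=-13,dy=-18->C; (1,9):dx=-6,dy=-12->C
  (1,10):dx=-5,dy=-7->C; (2,3):dx=+6,dy=+5->C; (2,4):dx=-4,dy=-10->C; (2,5):dx=+5,dy=+3->C
  (2,6):dx=+1,dy=-3->D; (2,7):dx=-1,dy=-7->C; (2,8):dx=-5,dy=-12->C; (2,9):dx=+2,dy=-6->D
  (2,10):dx=+3,dy=-1->D; (3,4):dx=-10,dy=-15->C; (3,5):dx=-1,dy=-2->C; (3,6):dx=-5,dy=-8->C
  (3,7):dx=-7,dy=-12->C; (3,8):dx=-11,dy=-17->C; (3,9):dx=-4,dy=-11->C; (3,10):dx=-3,dy=-6->C
  (4,5):dx=+9,dy=+13->C; (4,6):dx=+5,dy=+7->C; (4,7):dx=+3,dy=+3->C; (4,8):dx=-1,dy=-2->C
  (4,9):dx=+6,dy=+4->C; (4,10):dx=+7,dy=+9->C; (5,6):dx=-4,dy=-6->C; (5,7):dx=-6,dy=-10->C
  (5,8):dx=-10,dy=-15->C; (5,9):dx=-3,dy=-9->C; (5,10):dx=-2,dy=-4->C; (6,7):dx=-2,dy=-4->C
  (6,8):dx=-6,dy=-9->C; (6,9):dx=+1,dy=-3->D; (6,10):dx=+2,dy=+2->C; (7,8):dx=-4,dy=-5->C
  (7,9):dx=+3,dy=+1->C; (7,10):dx=+4,dy=+6->C; (8,9):dx=+7,dy=+6->C; (8,10):dx=+8,dy=+11->C
  (9,10):dx=+1,dy=+5->C
Step 2: C = 41, D = 4, total pairs = 45.
Step 3: tau = (C - D)/(n(n-1)/2) = (41 - 4)/45 = 0.822222.
Step 4: Exact two-sided p-value (enumerate n! = 3628800 permutations of y under H0): p = 0.000358.
Step 5: alpha = 0.1. reject H0.

tau_b = 0.8222 (C=41, D=4), p = 0.000358, reject H0.


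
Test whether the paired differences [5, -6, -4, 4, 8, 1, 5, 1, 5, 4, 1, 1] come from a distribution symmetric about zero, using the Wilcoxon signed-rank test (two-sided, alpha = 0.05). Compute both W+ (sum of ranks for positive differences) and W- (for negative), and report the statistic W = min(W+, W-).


Step 1: Drop any zero differences (none here) and take |d_i|.
|d| = [5, 6, 4, 4, 8, 1, 5, 1, 5, 4, 1, 1]
Step 2: Midrank |d_i| (ties get averaged ranks).
ranks: |5|->9, |6|->11, |4|->6, |4|->6, |8|->12, |1|->2.5, |5|->9, |1|->2.5, |5|->9, |4|->6, |1|->2.5, |1|->2.5
Step 3: Attach original signs; sum ranks with positive sign and with negative sign.
W+ = 9 + 6 + 12 + 2.5 + 9 + 2.5 + 9 + 6 + 2.5 + 2.5 = 61
W- = 11 + 6 = 17
(Check: W+ + W- = 78 should equal n(n+1)/2 = 78.)
Step 4: Test statistic W = min(W+, W-) = 17.
Step 5: Ties in |d|, so use the tie-corrected normal approximation.
        E[W] = n(n+1)/4 = 12*13/4 = 39.
        Tie groups: |d|=1 (t=4), |d|=4 (t=3), |d|=5 (t=3); sum(t^3 - t) = 108.
        Var[W] = n(n+1)(2n+1)/24 - sum(t^3-t)/48 = 3900/24 - 108/48 = 160.25.
        z = (W - E[W]) / sqrt(Var[W]) = (17 - 39) / 12.6590 = -1.7379.
        Two-sided p = 2*Phi(z) = 0.082229.
Step 6: alpha = 0.05. fail to reject H0.

W+ = 61, W- = 17, W = min = 17, p = 0.082229, fail to reject H0.


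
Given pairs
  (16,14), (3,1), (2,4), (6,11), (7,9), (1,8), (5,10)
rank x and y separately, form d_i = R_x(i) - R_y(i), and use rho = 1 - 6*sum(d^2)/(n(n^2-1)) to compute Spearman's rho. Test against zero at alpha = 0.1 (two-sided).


Step 1: Rank x and y separately (midranks; no ties here).
rank(x): 16->7, 3->3, 2->2, 6->5, 7->6, 1->1, 5->4
rank(y): 14->7, 1->1, 4->2, 11->6, 9->4, 8->3, 10->5
Step 2: d_i = R_x(i) - R_y(i); compute d_i^2.
  (7-7)^2=0, (3-1)^2=4, (2-2)^2=0, (5-6)^2=1, (6-4)^2=4, (1-3)^2=4, (4-5)^2=1
sum(d^2) = 14.
Step 3: rho = 1 - 6*14 / (7*(7^2 - 1)) = 1 - 84/336 = 0.750000.
Step 4: Under H0, t = rho * sqrt((n-2)/(1-rho^2)) = 2.5355 ~ t(5).
Step 5: Two-sided p-value from the t-distribution with 5 df = 0.052181.
Step 6: alpha = 0.1. reject H0.

rho = 0.7500, p = 0.052181, reject H0 at alpha = 0.1.


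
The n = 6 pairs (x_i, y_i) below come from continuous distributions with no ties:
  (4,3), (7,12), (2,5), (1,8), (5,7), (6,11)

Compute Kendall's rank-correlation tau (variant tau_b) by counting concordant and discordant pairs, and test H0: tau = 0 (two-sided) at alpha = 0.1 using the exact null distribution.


Step 1: Enumerate the 15 unordered pairs (i,j) with i<j and classify each by sign(x_j-x_i) * sign(y_j-y_i).
  (1,2):dx=+3,dy=+9->C; (1,3):dx=-2,dy=+2->D; (1,4):dx=-3,dy=+5->D; (1,5):dx=+1,dy=+4->C
  (1,6):dx=+2,dy=+8->C; (2,3):dx=-5,dy=-7->C; (2,4):dx=-6,dy=-4->C; (2,5):dx=-2,dy=-5->C
  (2,6):dx=-1,dy=-1->C; (3,4):dx=-1,dy=+3->D; (3,5):dx=+3,dy=+2->C; (3,6):dx=+4,dy=+6->C
  (4,5):dx=+4,dy=-1->D; (4,6):dx=+5,dy=+3->C; (5,6):dx=+1,dy=+4->C
Step 2: C = 11, D = 4, total pairs = 15.
Step 3: tau = (C - D)/(n(n-1)/2) = (11 - 4)/15 = 0.466667.
Step 4: Exact two-sided p-value (enumerate n! = 720 permutations of y under H0): p = 0.272222.
Step 5: alpha = 0.1. fail to reject H0.

tau_b = 0.4667 (C=11, D=4), p = 0.272222, fail to reject H0.


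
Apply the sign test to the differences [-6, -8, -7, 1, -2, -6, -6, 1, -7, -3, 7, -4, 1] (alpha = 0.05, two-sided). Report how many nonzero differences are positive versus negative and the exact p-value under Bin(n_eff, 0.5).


Step 1: Discard zero differences. Original n = 13; n_eff = number of nonzero differences = 13.
Nonzero differences (with sign): -6, -8, -7, +1, -2, -6, -6, +1, -7, -3, +7, -4, +1
Step 2: Count signs: positive = 4, negative = 9.
Step 3: Under H0: P(positive) = 0.5, so the number of positives S ~ Bin(13, 0.5).
Step 4: Two-sided exact p-value = sum of Bin(13,0.5) probabilities at or below the observed probability = 0.266846.
Step 5: alpha = 0.05. fail to reject H0.

n_eff = 13, pos = 4, neg = 9, p = 0.266846, fail to reject H0.


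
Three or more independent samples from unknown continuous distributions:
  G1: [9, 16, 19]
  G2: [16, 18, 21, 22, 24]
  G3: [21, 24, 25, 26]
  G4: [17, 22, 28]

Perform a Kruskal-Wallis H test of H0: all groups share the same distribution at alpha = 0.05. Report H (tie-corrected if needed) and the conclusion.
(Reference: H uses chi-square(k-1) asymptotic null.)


Step 1: Combine all N = 15 observations and assign midranks.
sorted (value, group, rank): (9,G1,1), (16,G1,2.5), (16,G2,2.5), (17,G4,4), (18,G2,5), (19,G1,6), (21,G2,7.5), (21,G3,7.5), (22,G2,9.5), (22,G4,9.5), (24,G2,11.5), (24,G3,11.5), (25,G3,13), (26,G3,14), (28,G4,15)
Step 2: Sum ranks within each group.
R_1 = 9.5 (n_1 = 3)
R_2 = 36 (n_2 = 5)
R_3 = 46 (n_3 = 4)
R_4 = 28.5 (n_4 = 3)
Step 3: H = 12/(N(N+1)) * sum(R_i^2/n_i) - 3(N+1)
     = 12/(15*16) * (9.5^2/3 + 36^2/5 + 46^2/4 + 28.5^2/3) - 3*16
     = 0.050000 * 1089.03 - 48
     = 6.451667.
Step 4: Ties present; correction factor C = 1 - 24/(15^3 - 15) = 0.992857. Corrected H = 6.451667 / 0.992857 = 6.498082.
Step 5: Under H0, H ~ chi^2(3); p-value = 0.089738.
Step 6: alpha = 0.05. fail to reject H0.

H = 6.4981, df = 3, p = 0.089738, fail to reject H0.


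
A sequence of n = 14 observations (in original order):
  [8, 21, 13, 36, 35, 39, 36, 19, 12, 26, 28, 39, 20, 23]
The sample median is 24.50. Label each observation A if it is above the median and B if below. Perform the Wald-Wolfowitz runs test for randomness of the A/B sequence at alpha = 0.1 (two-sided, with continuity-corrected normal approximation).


Step 1: Compute median = 24.50; label A = above, B = below.
Labels in order: BBBAAAABBAAABB  (n_A = 7, n_B = 7)
Step 2: Count runs R = 5.
Step 3: Under H0 (random ordering), E[R] = 2*n_A*n_B/(n_A+n_B) + 1 = 2*7*7/14 + 1 = 8.0000.
        Var[R] = 2*n_A*n_B*(2*n_A*n_B - n_A - n_B) / ((n_A+n_B)^2 * (n_A+n_B-1)) = 8232/2548 = 3.2308.
        SD[R] = 1.7974.
Step 4: Continuity-corrected z = (R + 0.5 - E[R]) / SD[R] = (5 + 0.5 - 8.0000) / 1.7974 = -1.3909.
Step 5: Two-sided p-value via normal approximation = 2*(1 - Phi(|z|)) = 0.164264.
Step 6: alpha = 0.1. fail to reject H0.

R = 5, z = -1.3909, p = 0.164264, fail to reject H0.


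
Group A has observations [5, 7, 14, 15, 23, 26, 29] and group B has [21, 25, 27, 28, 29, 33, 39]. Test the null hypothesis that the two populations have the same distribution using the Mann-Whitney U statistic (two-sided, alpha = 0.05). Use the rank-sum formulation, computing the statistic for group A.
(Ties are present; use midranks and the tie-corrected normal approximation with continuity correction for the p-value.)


Step 1: Combine and sort all 14 observations; assign midranks.
sorted (value, group): (5,X), (7,X), (14,X), (15,X), (21,Y), (23,X), (25,Y), (26,X), (27,Y), (28,Y), (29,X), (29,Y), (33,Y), (39,Y)
ranks: 5->1, 7->2, 14->3, 15->4, 21->5, 23->6, 25->7, 26->8, 27->9, 28->10, 29->11.5, 29->11.5, 33->13, 39->14
Step 2: Rank sum for X: R1 = 1 + 2 + 3 + 4 + 6 + 8 + 11.5 = 35.5.
Step 3: U_X = R1 - n1(n1+1)/2 = 35.5 - 7*8/2 = 35.5 - 28 = 7.5.
       U_Y = n1*n2 - U_X = 49 - 7.5 = 41.5.
Step 4: Ties are present, so use the tie-corrected normal approximation (with continuity correction) for the p-value.
Step 5: p-value = 0.034806; compare to alpha = 0.05. reject H0.

U_X = 7.5, p = 0.034806, reject H0 at alpha = 0.05.


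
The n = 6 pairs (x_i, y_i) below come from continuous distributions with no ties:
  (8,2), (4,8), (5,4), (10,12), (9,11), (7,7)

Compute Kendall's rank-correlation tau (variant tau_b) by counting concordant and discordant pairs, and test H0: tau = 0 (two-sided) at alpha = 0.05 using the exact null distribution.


Step 1: Enumerate the 15 unordered pairs (i,j) with i<j and classify each by sign(x_j-x_i) * sign(y_j-y_i).
  (1,2):dx=-4,dy=+6->D; (1,3):dx=-3,dy=+2->D; (1,4):dx=+2,dy=+10->C; (1,5):dx=+1,dy=+9->C
  (1,6):dx=-1,dy=+5->D; (2,3):dx=+1,dy=-4->D; (2,4):dx=+6,dy=+4->C; (2,5):dx=+5,dy=+3->C
  (2,6):dx=+3,dy=-1->D; (3,4):dx=+5,dy=+8->C; (3,5):dx=+4,dy=+7->C; (3,6):dx=+2,dy=+3->C
  (4,5):dx=-1,dy=-1->C; (4,6):dx=-3,dy=-5->C; (5,6):dx=-2,dy=-4->C
Step 2: C = 10, D = 5, total pairs = 15.
Step 3: tau = (C - D)/(n(n-1)/2) = (10 - 5)/15 = 0.333333.
Step 4: Exact two-sided p-value (enumerate n! = 720 permutations of y under H0): p = 0.469444.
Step 5: alpha = 0.05. fail to reject H0.

tau_b = 0.3333 (C=10, D=5), p = 0.469444, fail to reject H0.


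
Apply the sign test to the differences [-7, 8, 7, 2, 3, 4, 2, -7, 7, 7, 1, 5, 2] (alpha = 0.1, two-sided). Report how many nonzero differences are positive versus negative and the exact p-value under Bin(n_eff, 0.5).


Step 1: Discard zero differences. Original n = 13; n_eff = number of nonzero differences = 13.
Nonzero differences (with sign): -7, +8, +7, +2, +3, +4, +2, -7, +7, +7, +1, +5, +2
Step 2: Count signs: positive = 11, negative = 2.
Step 3: Under H0: P(positive) = 0.5, so the number of positives S ~ Bin(13, 0.5).
Step 4: Two-sided exact p-value = sum of Bin(13,0.5) probabilities at or below the observed probability = 0.022461.
Step 5: alpha = 0.1. reject H0.

n_eff = 13, pos = 11, neg = 2, p = 0.022461, reject H0.


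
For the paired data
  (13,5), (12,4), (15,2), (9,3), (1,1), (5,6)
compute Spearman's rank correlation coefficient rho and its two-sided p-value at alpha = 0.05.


Step 1: Rank x and y separately (midranks; no ties here).
rank(x): 13->5, 12->4, 15->6, 9->3, 1->1, 5->2
rank(y): 5->5, 4->4, 2->2, 3->3, 1->1, 6->6
Step 2: d_i = R_x(i) - R_y(i); compute d_i^2.
  (5-5)^2=0, (4-4)^2=0, (6-2)^2=16, (3-3)^2=0, (1-1)^2=0, (2-6)^2=16
sum(d^2) = 32.
Step 3: rho = 1 - 6*32 / (6*(6^2 - 1)) = 1 - 192/210 = 0.085714.
Step 4: Under H0, t = rho * sqrt((n-2)/(1-rho^2)) = 0.1721 ~ t(4).
Step 5: Two-sided p-value from the t-distribution with 4 df = 0.871743.
Step 6: alpha = 0.05. fail to reject H0.

rho = 0.0857, p = 0.871743, fail to reject H0 at alpha = 0.05.


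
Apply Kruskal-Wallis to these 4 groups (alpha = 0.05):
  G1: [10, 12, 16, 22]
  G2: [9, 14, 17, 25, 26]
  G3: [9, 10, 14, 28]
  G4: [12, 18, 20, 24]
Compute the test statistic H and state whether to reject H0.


Step 1: Combine all N = 17 observations and assign midranks.
sorted (value, group, rank): (9,G2,1.5), (9,G3,1.5), (10,G1,3.5), (10,G3,3.5), (12,G1,5.5), (12,G4,5.5), (14,G2,7.5), (14,G3,7.5), (16,G1,9), (17,G2,10), (18,G4,11), (20,G4,12), (22,G1,13), (24,G4,14), (25,G2,15), (26,G2,16), (28,G3,17)
Step 2: Sum ranks within each group.
R_1 = 31 (n_1 = 4)
R_2 = 50 (n_2 = 5)
R_3 = 29.5 (n_3 = 4)
R_4 = 42.5 (n_4 = 4)
Step 3: H = 12/(N(N+1)) * sum(R_i^2/n_i) - 3(N+1)
     = 12/(17*18) * (31^2/4 + 50^2/5 + 29.5^2/4 + 42.5^2/4) - 3*18
     = 0.039216 * 1409.38 - 54
     = 1.269608.
Step 4: Ties present; correction factor C = 1 - 24/(17^3 - 17) = 0.995098. Corrected H = 1.269608 / 0.995098 = 1.275862.
Step 5: Under H0, H ~ chi^2(3); p-value = 0.734873.
Step 6: alpha = 0.05. fail to reject H0.

H = 1.2759, df = 3, p = 0.734873, fail to reject H0.
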